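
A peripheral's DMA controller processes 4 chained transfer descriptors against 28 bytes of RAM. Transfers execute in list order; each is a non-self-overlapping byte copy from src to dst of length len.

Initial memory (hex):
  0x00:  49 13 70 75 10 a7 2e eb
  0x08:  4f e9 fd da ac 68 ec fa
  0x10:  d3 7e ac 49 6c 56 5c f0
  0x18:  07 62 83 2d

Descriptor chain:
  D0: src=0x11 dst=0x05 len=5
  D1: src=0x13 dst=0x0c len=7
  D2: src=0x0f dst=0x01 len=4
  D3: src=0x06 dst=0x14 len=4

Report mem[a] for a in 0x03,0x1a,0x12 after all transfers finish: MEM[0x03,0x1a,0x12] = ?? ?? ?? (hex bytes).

MEM[0x03,0x1a,0x12] = 07 83 62

  after D0: wrote 5B at 0x05 = 7eac496c56
  after D1: wrote 7B at 0x0c = 496c565cf00762
  after D2: wrote 4B at 0x01 = 5cf00762
  after D3: wrote 4B at 0x14 = ac496c56
query mem[0x03]=0x07, mem[0x1a]=0x83, mem[0x12]=0x62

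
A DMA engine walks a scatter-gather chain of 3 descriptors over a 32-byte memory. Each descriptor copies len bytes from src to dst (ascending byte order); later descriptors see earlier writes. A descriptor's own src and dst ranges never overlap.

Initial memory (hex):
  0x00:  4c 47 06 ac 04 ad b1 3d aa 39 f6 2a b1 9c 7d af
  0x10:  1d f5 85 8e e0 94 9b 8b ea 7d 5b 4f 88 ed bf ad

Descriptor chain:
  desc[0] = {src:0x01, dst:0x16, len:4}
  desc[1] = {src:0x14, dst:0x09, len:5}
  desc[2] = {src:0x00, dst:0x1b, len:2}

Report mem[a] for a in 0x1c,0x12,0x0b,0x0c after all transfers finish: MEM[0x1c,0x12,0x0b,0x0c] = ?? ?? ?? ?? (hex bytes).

MEM[0x1c,0x12,0x0b,0x0c] = 47 85 47 06

  after D0: wrote 4B at 0x16 = 4706ac04
  after D1: wrote 5B at 0x09 = e0944706ac
  after D2: wrote 2B at 0x1b = 4c47
query mem[0x1c]=0x47, mem[0x12]=0x85, mem[0x0b]=0x47, mem[0x0c]=0x06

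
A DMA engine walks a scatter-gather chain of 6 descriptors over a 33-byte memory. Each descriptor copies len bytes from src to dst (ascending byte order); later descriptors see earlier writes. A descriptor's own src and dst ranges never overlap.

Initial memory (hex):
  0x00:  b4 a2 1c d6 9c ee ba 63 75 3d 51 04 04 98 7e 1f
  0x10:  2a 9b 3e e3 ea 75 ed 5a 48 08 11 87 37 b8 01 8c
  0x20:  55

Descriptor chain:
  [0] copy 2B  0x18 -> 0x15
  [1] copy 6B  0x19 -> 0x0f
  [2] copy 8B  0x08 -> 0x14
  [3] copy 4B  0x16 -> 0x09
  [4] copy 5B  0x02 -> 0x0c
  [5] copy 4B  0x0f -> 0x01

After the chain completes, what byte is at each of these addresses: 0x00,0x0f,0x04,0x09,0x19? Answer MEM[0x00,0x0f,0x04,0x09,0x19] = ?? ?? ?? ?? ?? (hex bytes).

  after D0: wrote 2B at 0x15 = 4808
  after D1: wrote 6B at 0x0f = 08118737b801
  after D2: wrote 8B at 0x14 = 753d510404987e08
  after D3: wrote 4B at 0x09 = 51040498
  after D4: wrote 5B at 0x0c = 1cd69ceeba
  after D5: wrote 4B at 0x01 = eeba8737
query mem[0x00]=0xb4, mem[0x0f]=0xee, mem[0x04]=0x37, mem[0x09]=0x51, mem[0x19]=0x98

MEM[0x00,0x0f,0x04,0x09,0x19] = b4 ee 37 51 98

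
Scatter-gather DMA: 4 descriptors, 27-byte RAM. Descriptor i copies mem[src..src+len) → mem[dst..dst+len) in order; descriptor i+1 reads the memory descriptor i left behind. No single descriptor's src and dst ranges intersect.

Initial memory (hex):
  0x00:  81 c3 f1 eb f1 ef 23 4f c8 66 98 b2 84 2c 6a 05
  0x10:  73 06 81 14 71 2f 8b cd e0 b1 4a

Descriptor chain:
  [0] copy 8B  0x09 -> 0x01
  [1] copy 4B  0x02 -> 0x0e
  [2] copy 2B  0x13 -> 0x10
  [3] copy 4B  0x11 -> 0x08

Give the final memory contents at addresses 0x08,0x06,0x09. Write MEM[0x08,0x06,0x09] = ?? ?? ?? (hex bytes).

#0 dst[0x01+8] := {0x66,0x98,0xb2,0x84,0x2c,0x6a,0x05,0x73}
#1 dst[0x0e+4] := {0x98,0xb2,0x84,0x2c}
#2 dst[0x10+2] := {0x14,0x71}
#3 dst[0x08+4] := {0x71,0x81,0x14,0x71}
query mem[0x08]=0x71, mem[0x06]=0x6a, mem[0x09]=0x81

MEM[0x08,0x06,0x09] = 71 6a 81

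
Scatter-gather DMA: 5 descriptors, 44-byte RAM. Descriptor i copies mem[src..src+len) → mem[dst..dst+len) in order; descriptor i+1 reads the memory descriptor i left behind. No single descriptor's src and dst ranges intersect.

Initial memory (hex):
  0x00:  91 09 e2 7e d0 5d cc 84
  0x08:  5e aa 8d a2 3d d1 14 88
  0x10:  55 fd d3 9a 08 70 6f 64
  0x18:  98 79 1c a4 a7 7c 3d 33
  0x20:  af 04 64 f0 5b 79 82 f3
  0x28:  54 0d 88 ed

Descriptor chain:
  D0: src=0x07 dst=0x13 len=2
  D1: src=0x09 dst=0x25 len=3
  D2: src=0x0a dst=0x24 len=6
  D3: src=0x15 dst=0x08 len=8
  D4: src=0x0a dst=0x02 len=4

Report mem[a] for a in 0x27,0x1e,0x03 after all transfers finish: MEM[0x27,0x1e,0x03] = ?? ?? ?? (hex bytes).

MEM[0x27,0x1e,0x03] = d1 3d 98

#0 dst[0x13+2] := {0x84,0x5e}
#1 dst[0x25+3] := {0xaa,0x8d,0xa2}
#2 dst[0x24+6] := {0x8d,0xa2,0x3d,0xd1,0x14,0x88}
#3 dst[0x08+8] := {0x70,0x6f,0x64,0x98,0x79,0x1c,0xa4,0xa7}
#4 dst[0x02+4] := {0x64,0x98,0x79,0x1c}
query mem[0x27]=0xd1, mem[0x1e]=0x3d, mem[0x03]=0x98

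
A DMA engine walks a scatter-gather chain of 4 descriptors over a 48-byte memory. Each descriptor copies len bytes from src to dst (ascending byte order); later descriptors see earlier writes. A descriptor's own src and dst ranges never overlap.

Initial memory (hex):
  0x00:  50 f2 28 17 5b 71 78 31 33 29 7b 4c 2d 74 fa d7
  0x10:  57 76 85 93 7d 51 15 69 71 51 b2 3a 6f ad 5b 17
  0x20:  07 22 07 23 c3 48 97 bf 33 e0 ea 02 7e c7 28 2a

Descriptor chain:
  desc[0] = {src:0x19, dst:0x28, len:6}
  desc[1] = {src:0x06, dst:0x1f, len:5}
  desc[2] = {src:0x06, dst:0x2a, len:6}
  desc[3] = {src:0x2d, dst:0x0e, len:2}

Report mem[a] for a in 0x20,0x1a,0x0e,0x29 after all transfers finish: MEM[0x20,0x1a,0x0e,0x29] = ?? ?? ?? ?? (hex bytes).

MEM[0x20,0x1a,0x0e,0x29] = 31 b2 29 b2

D0: mem[0x28..0x2d] <- [51 b2 3a 6f ad 5b]
D1: mem[0x1f..0x23] <- [78 31 33 29 7b]
D2: mem[0x2a..0x2f] <- [78 31 33 29 7b 4c]
D3: mem[0x0e..0x0f] <- [29 7b]
query mem[0x20]=0x31, mem[0x1a]=0xb2, mem[0x0e]=0x29, mem[0x29]=0xb2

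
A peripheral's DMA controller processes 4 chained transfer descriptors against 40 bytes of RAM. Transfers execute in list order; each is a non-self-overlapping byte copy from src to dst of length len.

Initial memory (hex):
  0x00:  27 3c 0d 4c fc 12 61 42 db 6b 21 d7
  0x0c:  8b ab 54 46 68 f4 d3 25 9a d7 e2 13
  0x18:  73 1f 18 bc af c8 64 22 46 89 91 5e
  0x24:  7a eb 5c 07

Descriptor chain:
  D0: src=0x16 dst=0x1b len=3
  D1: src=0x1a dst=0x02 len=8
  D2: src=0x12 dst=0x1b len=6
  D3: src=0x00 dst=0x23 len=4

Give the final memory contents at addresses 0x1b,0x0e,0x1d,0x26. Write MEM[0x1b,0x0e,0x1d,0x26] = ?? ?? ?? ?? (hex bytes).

D0: mem[0x1b..0x1d] <- [e2 13 73]
D1: mem[0x02..0x09] <- [18 e2 13 73 64 22 46 89]
D2: mem[0x1b..0x20] <- [d3 25 9a d7 e2 13]
D3: mem[0x23..0x26] <- [27 3c 18 e2]
query mem[0x1b]=0xd3, mem[0x0e]=0x54, mem[0x1d]=0x9a, mem[0x26]=0xe2

MEM[0x1b,0x0e,0x1d,0x26] = d3 54 9a e2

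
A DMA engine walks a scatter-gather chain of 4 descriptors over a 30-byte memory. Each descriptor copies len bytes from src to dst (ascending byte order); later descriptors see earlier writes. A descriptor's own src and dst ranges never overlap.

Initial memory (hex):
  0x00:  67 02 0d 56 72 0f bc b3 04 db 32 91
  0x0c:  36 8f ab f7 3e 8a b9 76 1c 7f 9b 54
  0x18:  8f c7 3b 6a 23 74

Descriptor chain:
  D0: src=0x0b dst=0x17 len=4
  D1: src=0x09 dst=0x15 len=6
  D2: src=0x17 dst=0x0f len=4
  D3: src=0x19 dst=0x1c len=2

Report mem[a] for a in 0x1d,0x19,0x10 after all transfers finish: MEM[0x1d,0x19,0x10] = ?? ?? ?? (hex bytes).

  after D0: wrote 4B at 0x17 = 91368fab
  after D1: wrote 6B at 0x15 = db3291368fab
  after D2: wrote 4B at 0x0f = 91368fab
  after D3: wrote 2B at 0x1c = 8fab
query mem[0x1d]=0xab, mem[0x19]=0x8f, mem[0x10]=0x36

MEM[0x1d,0x19,0x10] = ab 8f 36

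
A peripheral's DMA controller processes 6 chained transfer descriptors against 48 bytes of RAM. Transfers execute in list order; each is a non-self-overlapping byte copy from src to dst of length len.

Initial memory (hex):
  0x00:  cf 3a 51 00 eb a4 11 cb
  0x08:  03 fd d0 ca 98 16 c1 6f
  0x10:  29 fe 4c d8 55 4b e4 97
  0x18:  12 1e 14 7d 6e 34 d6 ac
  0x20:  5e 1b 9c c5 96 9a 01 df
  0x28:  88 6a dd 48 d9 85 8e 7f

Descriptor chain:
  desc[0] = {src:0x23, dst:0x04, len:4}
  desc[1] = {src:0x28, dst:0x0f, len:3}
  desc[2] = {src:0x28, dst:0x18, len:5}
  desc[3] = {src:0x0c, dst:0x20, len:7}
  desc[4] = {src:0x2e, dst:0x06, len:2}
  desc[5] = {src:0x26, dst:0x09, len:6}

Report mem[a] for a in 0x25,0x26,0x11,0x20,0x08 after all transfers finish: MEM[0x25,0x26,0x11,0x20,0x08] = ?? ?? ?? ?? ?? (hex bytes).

[0] 0x23->0x04 len=4 : c5 96 9a 01
[1] 0x28->0x0f len=3 : 88 6a dd
[2] 0x28->0x18 len=5 : 88 6a dd 48 d9
[3] 0x0c->0x20 len=7 : 98 16 c1 88 6a dd 4c
[4] 0x2e->0x06 len=2 : 8e 7f
[5] 0x26->0x09 len=6 : 4c df 88 6a dd 48
query mem[0x25]=0xdd, mem[0x26]=0x4c, mem[0x11]=0xdd, mem[0x20]=0x98, mem[0x08]=0x03

MEM[0x25,0x26,0x11,0x20,0x08] = dd 4c dd 98 03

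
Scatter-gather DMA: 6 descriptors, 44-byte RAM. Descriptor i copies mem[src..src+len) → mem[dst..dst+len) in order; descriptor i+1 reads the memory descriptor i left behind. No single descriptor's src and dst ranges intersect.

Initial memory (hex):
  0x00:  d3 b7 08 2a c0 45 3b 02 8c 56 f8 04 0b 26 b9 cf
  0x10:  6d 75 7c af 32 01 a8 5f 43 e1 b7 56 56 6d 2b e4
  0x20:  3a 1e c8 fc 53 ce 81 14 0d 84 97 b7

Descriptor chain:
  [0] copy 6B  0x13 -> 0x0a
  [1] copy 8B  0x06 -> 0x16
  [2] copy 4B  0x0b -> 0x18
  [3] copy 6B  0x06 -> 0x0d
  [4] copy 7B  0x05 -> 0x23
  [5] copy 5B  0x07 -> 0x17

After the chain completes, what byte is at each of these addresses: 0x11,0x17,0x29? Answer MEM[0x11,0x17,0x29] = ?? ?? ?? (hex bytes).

  after D0: wrote 6B at 0x0a = af3201a85f43
  after D1: wrote 8B at 0x16 = 3b028c56af3201a8
  after D2: wrote 4B at 0x18 = 3201a85f
  after D3: wrote 6B at 0x0d = 3b028c56af32
  after D4: wrote 7B at 0x23 = 453b028c56af32
  after D5: wrote 5B at 0x17 = 028c56af32
query mem[0x11]=0xaf, mem[0x17]=0x02, mem[0x29]=0x32

MEM[0x11,0x17,0x29] = af 02 32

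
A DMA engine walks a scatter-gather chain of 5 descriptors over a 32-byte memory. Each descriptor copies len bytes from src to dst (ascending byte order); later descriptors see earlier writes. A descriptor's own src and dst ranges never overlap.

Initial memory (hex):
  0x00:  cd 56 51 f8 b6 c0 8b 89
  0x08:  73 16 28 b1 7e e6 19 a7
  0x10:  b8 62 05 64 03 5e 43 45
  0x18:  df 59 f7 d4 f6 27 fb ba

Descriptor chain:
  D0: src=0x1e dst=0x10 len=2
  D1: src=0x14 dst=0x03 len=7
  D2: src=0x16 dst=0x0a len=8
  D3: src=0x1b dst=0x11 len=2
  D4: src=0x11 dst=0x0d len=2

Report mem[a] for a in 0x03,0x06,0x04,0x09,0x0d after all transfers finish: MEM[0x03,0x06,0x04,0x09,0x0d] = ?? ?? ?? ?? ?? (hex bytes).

  after D0: wrote 2B at 0x10 = fbba
  after D1: wrote 7B at 0x03 = 035e4345df59f7
  after D2: wrote 8B at 0x0a = 4345df59f7d4f627
  after D3: wrote 2B at 0x11 = d4f6
  after D4: wrote 2B at 0x0d = d4f6
query mem[0x03]=0x03, mem[0x06]=0x45, mem[0x04]=0x5e, mem[0x09]=0xf7, mem[0x0d]=0xd4

MEM[0x03,0x06,0x04,0x09,0x0d] = 03 45 5e f7 d4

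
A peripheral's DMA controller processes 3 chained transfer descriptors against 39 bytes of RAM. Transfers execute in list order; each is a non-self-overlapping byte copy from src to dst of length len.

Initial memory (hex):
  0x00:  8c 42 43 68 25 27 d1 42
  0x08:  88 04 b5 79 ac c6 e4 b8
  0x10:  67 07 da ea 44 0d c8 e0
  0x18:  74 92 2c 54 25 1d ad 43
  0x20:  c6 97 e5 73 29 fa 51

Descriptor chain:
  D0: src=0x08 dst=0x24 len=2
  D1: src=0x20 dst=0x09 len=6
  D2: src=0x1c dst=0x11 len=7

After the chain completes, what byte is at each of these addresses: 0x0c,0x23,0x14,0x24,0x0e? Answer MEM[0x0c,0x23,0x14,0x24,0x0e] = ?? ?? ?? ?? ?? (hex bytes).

MEM[0x0c,0x23,0x14,0x24,0x0e] = 73 73 43 88 04

D0: mem[0x24..0x25] <- [88 04]
D1: mem[0x09..0x0e] <- [c6 97 e5 73 88 04]
D2: mem[0x11..0x17] <- [25 1d ad 43 c6 97 e5]
query mem[0x0c]=0x73, mem[0x23]=0x73, mem[0x14]=0x43, mem[0x24]=0x88, mem[0x0e]=0x04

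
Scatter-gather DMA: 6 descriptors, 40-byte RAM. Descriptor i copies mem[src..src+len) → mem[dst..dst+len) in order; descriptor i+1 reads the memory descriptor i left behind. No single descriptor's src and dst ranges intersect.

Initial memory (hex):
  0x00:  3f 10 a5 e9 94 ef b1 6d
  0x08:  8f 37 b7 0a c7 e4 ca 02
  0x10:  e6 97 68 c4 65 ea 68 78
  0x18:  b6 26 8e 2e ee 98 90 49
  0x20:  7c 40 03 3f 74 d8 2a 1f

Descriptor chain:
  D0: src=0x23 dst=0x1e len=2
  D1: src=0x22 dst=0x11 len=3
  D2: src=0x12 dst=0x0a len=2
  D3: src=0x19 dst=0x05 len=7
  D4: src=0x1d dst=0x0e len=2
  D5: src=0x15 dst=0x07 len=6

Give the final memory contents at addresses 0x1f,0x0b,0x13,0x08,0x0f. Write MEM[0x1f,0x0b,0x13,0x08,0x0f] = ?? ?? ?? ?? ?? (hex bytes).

D0: mem[0x1e..0x1f] <- [3f 74]
D1: mem[0x11..0x13] <- [03 3f 74]
D2: mem[0x0a..0x0b] <- [3f 74]
D3: mem[0x05..0x0b] <- [26 8e 2e ee 98 3f 74]
D4: mem[0x0e..0x0f] <- [98 3f]
D5: mem[0x07..0x0c] <- [ea 68 78 b6 26 8e]
query mem[0x1f]=0x74, mem[0x0b]=0x26, mem[0x13]=0x74, mem[0x08]=0x68, mem[0x0f]=0x3f

MEM[0x1f,0x0b,0x13,0x08,0x0f] = 74 26 74 68 3f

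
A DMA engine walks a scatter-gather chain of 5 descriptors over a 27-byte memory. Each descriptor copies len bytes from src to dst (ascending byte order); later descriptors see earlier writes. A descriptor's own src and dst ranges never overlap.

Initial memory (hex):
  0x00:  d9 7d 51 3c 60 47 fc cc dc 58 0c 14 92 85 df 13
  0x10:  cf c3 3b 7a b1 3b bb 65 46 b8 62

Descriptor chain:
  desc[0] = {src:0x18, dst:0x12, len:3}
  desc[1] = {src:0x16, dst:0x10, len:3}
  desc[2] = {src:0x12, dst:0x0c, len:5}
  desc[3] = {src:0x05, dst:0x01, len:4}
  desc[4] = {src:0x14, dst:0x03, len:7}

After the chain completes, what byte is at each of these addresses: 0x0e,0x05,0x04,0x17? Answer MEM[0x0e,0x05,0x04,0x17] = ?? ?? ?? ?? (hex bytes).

[0] 0x18->0x12 len=3 : 46 b8 62
[1] 0x16->0x10 len=3 : bb 65 46
[2] 0x12->0x0c len=5 : 46 b8 62 3b bb
[3] 0x05->0x01 len=4 : 47 fc cc dc
[4] 0x14->0x03 len=7 : 62 3b bb 65 46 b8 62
query mem[0x0e]=0x62, mem[0x05]=0xbb, mem[0x04]=0x3b, mem[0x17]=0x65

MEM[0x0e,0x05,0x04,0x17] = 62 bb 3b 65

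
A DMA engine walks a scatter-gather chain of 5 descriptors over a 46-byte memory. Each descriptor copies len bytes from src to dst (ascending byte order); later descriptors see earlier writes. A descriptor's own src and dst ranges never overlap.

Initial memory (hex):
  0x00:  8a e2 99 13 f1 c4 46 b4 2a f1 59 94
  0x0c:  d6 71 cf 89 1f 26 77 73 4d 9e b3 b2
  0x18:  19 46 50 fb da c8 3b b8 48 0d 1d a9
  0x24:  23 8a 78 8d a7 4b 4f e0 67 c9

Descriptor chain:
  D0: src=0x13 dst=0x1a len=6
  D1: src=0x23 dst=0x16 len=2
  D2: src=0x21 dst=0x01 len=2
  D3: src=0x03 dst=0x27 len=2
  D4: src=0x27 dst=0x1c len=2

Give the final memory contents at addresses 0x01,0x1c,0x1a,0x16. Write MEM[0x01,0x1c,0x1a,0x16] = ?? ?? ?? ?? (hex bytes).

  after D0: wrote 6B at 0x1a = 734d9eb3b219
  after D1: wrote 2B at 0x16 = a923
  after D2: wrote 2B at 0x01 = 0d1d
  after D3: wrote 2B at 0x27 = 13f1
  after D4: wrote 2B at 0x1c = 13f1
query mem[0x01]=0x0d, mem[0x1c]=0x13, mem[0x1a]=0x73, mem[0x16]=0xa9

MEM[0x01,0x1c,0x1a,0x16] = 0d 13 73 a9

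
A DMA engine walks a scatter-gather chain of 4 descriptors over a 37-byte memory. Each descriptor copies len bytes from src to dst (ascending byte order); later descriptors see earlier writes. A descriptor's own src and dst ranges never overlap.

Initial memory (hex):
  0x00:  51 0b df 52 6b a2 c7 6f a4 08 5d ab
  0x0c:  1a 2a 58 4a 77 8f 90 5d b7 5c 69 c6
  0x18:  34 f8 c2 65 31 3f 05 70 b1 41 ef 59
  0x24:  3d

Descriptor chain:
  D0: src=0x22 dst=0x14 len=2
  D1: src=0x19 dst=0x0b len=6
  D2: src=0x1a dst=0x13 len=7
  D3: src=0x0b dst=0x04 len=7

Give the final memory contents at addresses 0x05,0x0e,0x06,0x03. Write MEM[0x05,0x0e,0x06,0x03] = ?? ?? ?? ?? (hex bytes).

MEM[0x05,0x0e,0x06,0x03] = c2 31 65 52

#0 dst[0x14+2] := {0xef,0x59}
#1 dst[0x0b+6] := {0xf8,0xc2,0x65,0x31,0x3f,0x05}
#2 dst[0x13+7] := {0xc2,0x65,0x31,0x3f,0x05,0x70,0xb1}
#3 dst[0x04+7] := {0xf8,0xc2,0x65,0x31,0x3f,0x05,0x8f}
query mem[0x05]=0xc2, mem[0x0e]=0x31, mem[0x06]=0x65, mem[0x03]=0x52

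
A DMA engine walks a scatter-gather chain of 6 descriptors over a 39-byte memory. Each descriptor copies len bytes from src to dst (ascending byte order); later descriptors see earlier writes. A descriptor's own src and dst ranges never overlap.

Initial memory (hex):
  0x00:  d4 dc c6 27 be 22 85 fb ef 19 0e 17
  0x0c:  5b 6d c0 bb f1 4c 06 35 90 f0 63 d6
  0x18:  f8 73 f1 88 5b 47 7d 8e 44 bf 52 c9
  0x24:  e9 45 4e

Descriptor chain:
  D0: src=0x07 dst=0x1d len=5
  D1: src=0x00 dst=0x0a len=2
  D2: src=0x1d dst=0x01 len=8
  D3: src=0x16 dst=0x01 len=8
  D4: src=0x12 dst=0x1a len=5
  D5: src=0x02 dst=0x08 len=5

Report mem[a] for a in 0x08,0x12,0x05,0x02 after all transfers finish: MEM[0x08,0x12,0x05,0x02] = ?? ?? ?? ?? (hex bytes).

MEM[0x08,0x12,0x05,0x02] = d6 06 f1 d6

[0] 0x07->0x1d len=5 : fb ef 19 0e 17
[1] 0x00->0x0a len=2 : d4 dc
[2] 0x1d->0x01 len=8 : fb ef 19 0e 17 52 c9 e9
[3] 0x16->0x01 len=8 : 63 d6 f8 73 f1 88 5b fb
[4] 0x12->0x1a len=5 : 06 35 90 f0 63
[5] 0x02->0x08 len=5 : d6 f8 73 f1 88
query mem[0x08]=0xd6, mem[0x12]=0x06, mem[0x05]=0xf1, mem[0x02]=0xd6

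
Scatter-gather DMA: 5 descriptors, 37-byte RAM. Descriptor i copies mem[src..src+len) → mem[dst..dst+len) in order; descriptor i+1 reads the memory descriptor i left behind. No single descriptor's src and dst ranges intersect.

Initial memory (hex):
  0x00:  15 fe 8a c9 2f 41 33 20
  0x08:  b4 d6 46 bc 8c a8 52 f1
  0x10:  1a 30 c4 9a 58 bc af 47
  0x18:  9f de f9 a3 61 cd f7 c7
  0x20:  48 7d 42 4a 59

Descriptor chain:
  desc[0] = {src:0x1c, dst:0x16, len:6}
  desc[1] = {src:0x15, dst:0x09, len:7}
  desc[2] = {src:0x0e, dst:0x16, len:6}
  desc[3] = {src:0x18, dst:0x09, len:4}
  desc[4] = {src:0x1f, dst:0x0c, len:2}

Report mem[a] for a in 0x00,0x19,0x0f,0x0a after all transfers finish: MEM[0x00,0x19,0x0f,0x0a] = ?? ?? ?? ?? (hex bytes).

MEM[0x00,0x19,0x0f,0x0a] = 15 30 7d 30

[0] 0x1c->0x16 len=6 : 61 cd f7 c7 48 7d
[1] 0x15->0x09 len=7 : bc 61 cd f7 c7 48 7d
[2] 0x0e->0x16 len=6 : 48 7d 1a 30 c4 9a
[3] 0x18->0x09 len=4 : 1a 30 c4 9a
[4] 0x1f->0x0c len=2 : c7 48
query mem[0x00]=0x15, mem[0x19]=0x30, mem[0x0f]=0x7d, mem[0x0a]=0x30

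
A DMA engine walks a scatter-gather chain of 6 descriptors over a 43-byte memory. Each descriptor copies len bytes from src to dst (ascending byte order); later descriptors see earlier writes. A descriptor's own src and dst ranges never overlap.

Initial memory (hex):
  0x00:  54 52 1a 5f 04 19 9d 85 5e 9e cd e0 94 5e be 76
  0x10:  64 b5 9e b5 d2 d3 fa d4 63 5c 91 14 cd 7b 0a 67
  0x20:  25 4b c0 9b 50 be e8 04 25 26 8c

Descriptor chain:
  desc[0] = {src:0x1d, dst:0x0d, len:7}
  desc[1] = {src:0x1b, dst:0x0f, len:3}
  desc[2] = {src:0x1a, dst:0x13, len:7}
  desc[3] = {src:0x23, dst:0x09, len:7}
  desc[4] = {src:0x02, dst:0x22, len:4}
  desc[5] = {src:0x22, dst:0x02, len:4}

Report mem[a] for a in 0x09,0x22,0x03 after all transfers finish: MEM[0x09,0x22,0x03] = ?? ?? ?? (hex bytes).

MEM[0x09,0x22,0x03] = 9b 1a 5f

D0: mem[0x0d..0x13] <- [7b 0a 67 25 4b c0 9b]
D1: mem[0x0f..0x11] <- [14 cd 7b]
D2: mem[0x13..0x19] <- [91 14 cd 7b 0a 67 25]
D3: mem[0x09..0x0f] <- [9b 50 be e8 04 25 26]
D4: mem[0x22..0x25] <- [1a 5f 04 19]
D5: mem[0x02..0x05] <- [1a 5f 04 19]
query mem[0x09]=0x9b, mem[0x22]=0x1a, mem[0x03]=0x5f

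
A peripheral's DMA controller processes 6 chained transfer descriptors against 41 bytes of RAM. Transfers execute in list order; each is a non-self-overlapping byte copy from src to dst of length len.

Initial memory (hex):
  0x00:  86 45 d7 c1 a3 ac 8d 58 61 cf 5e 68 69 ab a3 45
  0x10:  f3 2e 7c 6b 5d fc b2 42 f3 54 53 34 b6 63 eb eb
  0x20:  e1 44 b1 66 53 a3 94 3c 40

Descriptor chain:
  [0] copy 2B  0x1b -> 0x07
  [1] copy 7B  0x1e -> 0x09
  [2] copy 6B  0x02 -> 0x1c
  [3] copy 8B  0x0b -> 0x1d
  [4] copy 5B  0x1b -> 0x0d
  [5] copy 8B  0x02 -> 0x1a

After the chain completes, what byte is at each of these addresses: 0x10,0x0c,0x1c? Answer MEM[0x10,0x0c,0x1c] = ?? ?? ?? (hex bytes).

MEM[0x10,0x0c,0x1c] = 44 44 a3

D0: mem[0x07..0x08] <- [34 b6]
D1: mem[0x09..0x0f] <- [eb eb e1 44 b1 66 53]
D2: mem[0x1c..0x21] <- [d7 c1 a3 ac 8d 34]
D3: mem[0x1d..0x24] <- [e1 44 b1 66 53 f3 2e 7c]
D4: mem[0x0d..0x11] <- [34 d7 e1 44 b1]
D5: mem[0x1a..0x21] <- [d7 c1 a3 ac 8d 34 b6 eb]
query mem[0x10]=0x44, mem[0x0c]=0x44, mem[0x1c]=0xa3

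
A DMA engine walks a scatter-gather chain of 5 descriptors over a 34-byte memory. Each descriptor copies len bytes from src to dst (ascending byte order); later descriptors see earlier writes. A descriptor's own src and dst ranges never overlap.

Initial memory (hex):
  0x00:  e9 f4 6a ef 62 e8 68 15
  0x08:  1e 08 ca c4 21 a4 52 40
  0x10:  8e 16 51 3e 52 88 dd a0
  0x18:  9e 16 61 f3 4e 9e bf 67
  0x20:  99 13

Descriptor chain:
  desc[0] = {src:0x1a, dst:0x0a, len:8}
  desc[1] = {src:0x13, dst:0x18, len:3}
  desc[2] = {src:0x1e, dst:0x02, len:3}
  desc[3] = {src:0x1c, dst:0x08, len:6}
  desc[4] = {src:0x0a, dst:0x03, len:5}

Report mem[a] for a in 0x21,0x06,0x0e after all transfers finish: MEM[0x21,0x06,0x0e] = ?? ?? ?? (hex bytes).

MEM[0x21,0x06,0x0e] = 13 13 bf

#0 dst[0x0a+8] := {0x61,0xf3,0x4e,0x9e,0xbf,0x67,0x99,0x13}
#1 dst[0x18+3] := {0x3e,0x52,0x88}
#2 dst[0x02+3] := {0xbf,0x67,0x99}
#3 dst[0x08+6] := {0x4e,0x9e,0xbf,0x67,0x99,0x13}
#4 dst[0x03+5] := {0xbf,0x67,0x99,0x13,0xbf}
query mem[0x21]=0x13, mem[0x06]=0x13, mem[0x0e]=0xbf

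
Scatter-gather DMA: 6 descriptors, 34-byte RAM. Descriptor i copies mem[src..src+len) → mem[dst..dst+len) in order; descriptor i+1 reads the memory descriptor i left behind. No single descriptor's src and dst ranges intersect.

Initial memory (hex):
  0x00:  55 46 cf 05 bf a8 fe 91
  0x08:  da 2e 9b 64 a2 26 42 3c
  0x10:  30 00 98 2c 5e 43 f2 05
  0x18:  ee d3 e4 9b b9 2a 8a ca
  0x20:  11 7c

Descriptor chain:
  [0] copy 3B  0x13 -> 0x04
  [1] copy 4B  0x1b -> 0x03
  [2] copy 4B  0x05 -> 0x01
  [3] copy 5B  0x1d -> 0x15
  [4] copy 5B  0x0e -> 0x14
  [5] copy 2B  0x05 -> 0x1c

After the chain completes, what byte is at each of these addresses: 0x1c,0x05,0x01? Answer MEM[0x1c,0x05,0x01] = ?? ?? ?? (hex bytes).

  after D0: wrote 3B at 0x04 = 2c5e43
  after D1: wrote 4B at 0x03 = 9bb92a8a
  after D2: wrote 4B at 0x01 = 2a8a91da
  after D3: wrote 5B at 0x15 = 2a8aca117c
  after D4: wrote 5B at 0x14 = 423c300098
  after D5: wrote 2B at 0x1c = 2a8a
query mem[0x1c]=0x2a, mem[0x05]=0x2a, mem[0x01]=0x2a

MEM[0x1c,0x05,0x01] = 2a 2a 2a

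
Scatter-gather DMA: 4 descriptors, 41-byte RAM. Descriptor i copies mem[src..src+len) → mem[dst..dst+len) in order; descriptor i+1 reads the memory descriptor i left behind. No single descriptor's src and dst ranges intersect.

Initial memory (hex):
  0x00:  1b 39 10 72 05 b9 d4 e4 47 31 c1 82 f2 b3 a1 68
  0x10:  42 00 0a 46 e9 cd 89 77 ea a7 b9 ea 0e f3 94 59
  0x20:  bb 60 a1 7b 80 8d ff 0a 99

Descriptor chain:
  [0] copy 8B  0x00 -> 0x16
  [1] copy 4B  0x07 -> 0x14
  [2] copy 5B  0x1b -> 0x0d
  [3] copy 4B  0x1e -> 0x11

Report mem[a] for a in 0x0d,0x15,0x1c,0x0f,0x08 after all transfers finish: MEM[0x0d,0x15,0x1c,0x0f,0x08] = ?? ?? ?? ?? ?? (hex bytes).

MEM[0x0d,0x15,0x1c,0x0f,0x08] = b9 47 d4 e4 47

[0] 0x00->0x16 len=8 : 1b 39 10 72 05 b9 d4 e4
[1] 0x07->0x14 len=4 : e4 47 31 c1
[2] 0x1b->0x0d len=5 : b9 d4 e4 94 59
[3] 0x1e->0x11 len=4 : 94 59 bb 60
query mem[0x0d]=0xb9, mem[0x15]=0x47, mem[0x1c]=0xd4, mem[0x0f]=0xe4, mem[0x08]=0x47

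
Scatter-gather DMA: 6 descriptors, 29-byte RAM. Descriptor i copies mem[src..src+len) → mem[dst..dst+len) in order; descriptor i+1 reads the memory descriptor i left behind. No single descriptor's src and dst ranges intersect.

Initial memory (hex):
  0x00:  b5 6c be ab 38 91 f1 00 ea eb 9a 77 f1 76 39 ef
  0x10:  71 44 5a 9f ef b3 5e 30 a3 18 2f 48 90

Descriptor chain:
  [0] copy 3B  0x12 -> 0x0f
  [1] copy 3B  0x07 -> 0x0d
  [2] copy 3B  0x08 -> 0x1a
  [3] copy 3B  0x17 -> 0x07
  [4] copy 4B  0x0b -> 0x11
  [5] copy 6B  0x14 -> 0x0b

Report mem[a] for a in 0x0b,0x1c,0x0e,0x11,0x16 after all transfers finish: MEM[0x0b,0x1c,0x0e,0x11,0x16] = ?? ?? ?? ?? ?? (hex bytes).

D0: mem[0x0f..0x11] <- [5a 9f ef]
D1: mem[0x0d..0x0f] <- [00 ea eb]
D2: mem[0x1a..0x1c] <- [ea eb 9a]
D3: mem[0x07..0x09] <- [30 a3 18]
D4: mem[0x11..0x14] <- [77 f1 00 ea]
D5: mem[0x0b..0x10] <- [ea b3 5e 30 a3 18]
query mem[0x0b]=0xea, mem[0x1c]=0x9a, mem[0x0e]=0x30, mem[0x11]=0x77, mem[0x16]=0x5e

MEM[0x0b,0x1c,0x0e,0x11,0x16] = ea 9a 30 77 5e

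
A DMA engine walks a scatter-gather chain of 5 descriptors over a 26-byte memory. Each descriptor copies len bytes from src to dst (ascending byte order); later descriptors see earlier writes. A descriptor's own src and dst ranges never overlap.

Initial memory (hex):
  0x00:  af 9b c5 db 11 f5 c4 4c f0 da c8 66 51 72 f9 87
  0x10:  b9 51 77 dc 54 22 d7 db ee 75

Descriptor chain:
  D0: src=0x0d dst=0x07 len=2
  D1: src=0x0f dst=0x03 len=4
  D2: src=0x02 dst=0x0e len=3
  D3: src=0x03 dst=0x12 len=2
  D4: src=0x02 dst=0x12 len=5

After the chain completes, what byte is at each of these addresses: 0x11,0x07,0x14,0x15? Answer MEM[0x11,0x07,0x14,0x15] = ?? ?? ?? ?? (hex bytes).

MEM[0x11,0x07,0x14,0x15] = 51 72 b9 51

D0: mem[0x07..0x08] <- [72 f9]
D1: mem[0x03..0x06] <- [87 b9 51 77]
D2: mem[0x0e..0x10] <- [c5 87 b9]
D3: mem[0x12..0x13] <- [87 b9]
D4: mem[0x12..0x16] <- [c5 87 b9 51 77]
query mem[0x11]=0x51, mem[0x07]=0x72, mem[0x14]=0xb9, mem[0x15]=0x51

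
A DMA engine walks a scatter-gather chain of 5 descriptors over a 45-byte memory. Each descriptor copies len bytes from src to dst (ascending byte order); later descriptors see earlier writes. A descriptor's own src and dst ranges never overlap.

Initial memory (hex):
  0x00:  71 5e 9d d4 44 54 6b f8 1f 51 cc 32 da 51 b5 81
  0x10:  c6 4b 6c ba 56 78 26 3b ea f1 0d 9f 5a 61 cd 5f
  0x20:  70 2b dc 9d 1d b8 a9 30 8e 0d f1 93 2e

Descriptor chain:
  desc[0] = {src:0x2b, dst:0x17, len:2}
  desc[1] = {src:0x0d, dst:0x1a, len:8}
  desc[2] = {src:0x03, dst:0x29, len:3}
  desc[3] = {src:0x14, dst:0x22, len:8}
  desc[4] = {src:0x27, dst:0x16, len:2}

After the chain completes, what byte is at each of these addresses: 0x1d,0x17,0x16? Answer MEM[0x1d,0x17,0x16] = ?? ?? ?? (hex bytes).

MEM[0x1d,0x17,0x16] = c6 51 f1

#0 dst[0x17+2] := {0x93,0x2e}
#1 dst[0x1a+8] := {0x51,0xb5,0x81,0xc6,0x4b,0x6c,0xba,0x56}
#2 dst[0x29+3] := {0xd4,0x44,0x54}
#3 dst[0x22+8] := {0x56,0x78,0x26,0x93,0x2e,0xf1,0x51,0xb5}
#4 dst[0x16+2] := {0xf1,0x51}
query mem[0x1d]=0xc6, mem[0x17]=0x51, mem[0x16]=0xf1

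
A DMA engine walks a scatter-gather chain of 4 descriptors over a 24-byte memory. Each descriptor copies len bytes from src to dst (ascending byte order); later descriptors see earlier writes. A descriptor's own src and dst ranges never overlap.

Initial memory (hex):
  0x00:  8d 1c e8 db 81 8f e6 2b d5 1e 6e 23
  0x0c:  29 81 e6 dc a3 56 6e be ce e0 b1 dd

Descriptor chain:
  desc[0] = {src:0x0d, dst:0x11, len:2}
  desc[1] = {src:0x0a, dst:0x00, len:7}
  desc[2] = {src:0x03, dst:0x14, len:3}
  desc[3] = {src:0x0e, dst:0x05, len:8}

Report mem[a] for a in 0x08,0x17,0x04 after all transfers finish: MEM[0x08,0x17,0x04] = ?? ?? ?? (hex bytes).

  after D0: wrote 2B at 0x11 = 81e6
  after D1: wrote 7B at 0x00 = 6e232981e6dca3
  after D2: wrote 3B at 0x14 = 81e6dc
  after D3: wrote 8B at 0x05 = e6dca381e6be81e6
query mem[0x08]=0x81, mem[0x17]=0xdd, mem[0x04]=0xe6

MEM[0x08,0x17,0x04] = 81 dd e6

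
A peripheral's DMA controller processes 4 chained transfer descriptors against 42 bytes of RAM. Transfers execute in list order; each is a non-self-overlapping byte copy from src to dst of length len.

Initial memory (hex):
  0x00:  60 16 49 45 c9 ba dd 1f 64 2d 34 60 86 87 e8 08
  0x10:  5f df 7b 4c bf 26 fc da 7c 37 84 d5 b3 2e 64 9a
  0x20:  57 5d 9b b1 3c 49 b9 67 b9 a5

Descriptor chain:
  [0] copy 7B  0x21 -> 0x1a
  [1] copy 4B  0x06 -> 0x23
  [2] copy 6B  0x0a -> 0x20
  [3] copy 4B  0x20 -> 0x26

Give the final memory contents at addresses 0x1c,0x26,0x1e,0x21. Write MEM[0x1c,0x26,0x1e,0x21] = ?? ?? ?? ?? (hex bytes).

[0] 0x21->0x1a len=7 : 5d 9b b1 3c 49 b9 67
[1] 0x06->0x23 len=4 : dd 1f 64 2d
[2] 0x0a->0x20 len=6 : 34 60 86 87 e8 08
[3] 0x20->0x26 len=4 : 34 60 86 87
query mem[0x1c]=0xb1, mem[0x26]=0x34, mem[0x1e]=0x49, mem[0x21]=0x60

MEM[0x1c,0x26,0x1e,0x21] = b1 34 49 60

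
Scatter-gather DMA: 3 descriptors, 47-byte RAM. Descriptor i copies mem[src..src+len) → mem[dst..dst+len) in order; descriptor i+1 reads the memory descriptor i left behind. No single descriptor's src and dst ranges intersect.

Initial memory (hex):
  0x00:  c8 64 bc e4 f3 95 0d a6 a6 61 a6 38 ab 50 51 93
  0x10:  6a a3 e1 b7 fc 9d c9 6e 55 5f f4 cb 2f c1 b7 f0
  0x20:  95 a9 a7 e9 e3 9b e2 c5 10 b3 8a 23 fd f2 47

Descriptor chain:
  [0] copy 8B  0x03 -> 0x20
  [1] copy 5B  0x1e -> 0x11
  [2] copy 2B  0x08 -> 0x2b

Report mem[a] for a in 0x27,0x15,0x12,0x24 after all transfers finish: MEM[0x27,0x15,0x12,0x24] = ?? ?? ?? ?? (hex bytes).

  after D0: wrote 8B at 0x20 = e4f3950da6a661a6
  after D1: wrote 5B at 0x11 = b7f0e4f395
  after D2: wrote 2B at 0x2b = a661
query mem[0x27]=0xa6, mem[0x15]=0x95, mem[0x12]=0xf0, mem[0x24]=0xa6

MEM[0x27,0x15,0x12,0x24] = a6 95 f0 a6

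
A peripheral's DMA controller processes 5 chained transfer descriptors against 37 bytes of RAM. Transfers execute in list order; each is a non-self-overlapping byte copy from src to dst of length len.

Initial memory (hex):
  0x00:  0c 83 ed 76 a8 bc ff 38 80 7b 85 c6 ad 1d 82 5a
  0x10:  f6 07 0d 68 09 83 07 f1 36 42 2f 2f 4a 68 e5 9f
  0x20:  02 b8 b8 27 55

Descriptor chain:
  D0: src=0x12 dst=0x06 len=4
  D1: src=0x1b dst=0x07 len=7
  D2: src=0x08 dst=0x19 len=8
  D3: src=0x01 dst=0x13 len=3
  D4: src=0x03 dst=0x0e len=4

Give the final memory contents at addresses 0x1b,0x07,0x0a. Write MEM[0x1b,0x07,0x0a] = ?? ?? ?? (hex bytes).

  after D0: wrote 4B at 0x06 = 0d680983
  after D1: wrote 7B at 0x07 = 2f4a68e59f02b8
  after D2: wrote 8B at 0x19 = 4a68e59f02b8825a
  after D3: wrote 3B at 0x13 = 83ed76
  after D4: wrote 4B at 0x0e = 76a8bc0d
query mem[0x1b]=0xe5, mem[0x07]=0x2f, mem[0x0a]=0xe5

MEM[0x1b,0x07,0x0a] = e5 2f e5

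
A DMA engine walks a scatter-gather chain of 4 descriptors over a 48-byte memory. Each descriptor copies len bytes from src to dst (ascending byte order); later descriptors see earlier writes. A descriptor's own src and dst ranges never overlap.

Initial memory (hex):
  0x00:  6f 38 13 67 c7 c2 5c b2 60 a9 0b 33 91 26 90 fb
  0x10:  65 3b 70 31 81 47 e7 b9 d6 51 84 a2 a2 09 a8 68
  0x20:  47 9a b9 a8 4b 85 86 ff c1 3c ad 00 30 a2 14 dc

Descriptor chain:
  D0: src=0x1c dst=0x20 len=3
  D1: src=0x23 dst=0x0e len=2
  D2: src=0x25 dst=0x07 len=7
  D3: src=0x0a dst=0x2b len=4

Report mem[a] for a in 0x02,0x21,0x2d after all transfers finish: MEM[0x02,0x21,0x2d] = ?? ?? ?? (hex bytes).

MEM[0x02,0x21,0x2d] = 13 09 ad

#0 dst[0x20+3] := {0xa2,0x09,0xa8}
#1 dst[0x0e+2] := {0xa8,0x4b}
#2 dst[0x07+7] := {0x85,0x86,0xff,0xc1,0x3c,0xad,0x00}
#3 dst[0x2b+4] := {0xc1,0x3c,0xad,0x00}
query mem[0x02]=0x13, mem[0x21]=0x09, mem[0x2d]=0xad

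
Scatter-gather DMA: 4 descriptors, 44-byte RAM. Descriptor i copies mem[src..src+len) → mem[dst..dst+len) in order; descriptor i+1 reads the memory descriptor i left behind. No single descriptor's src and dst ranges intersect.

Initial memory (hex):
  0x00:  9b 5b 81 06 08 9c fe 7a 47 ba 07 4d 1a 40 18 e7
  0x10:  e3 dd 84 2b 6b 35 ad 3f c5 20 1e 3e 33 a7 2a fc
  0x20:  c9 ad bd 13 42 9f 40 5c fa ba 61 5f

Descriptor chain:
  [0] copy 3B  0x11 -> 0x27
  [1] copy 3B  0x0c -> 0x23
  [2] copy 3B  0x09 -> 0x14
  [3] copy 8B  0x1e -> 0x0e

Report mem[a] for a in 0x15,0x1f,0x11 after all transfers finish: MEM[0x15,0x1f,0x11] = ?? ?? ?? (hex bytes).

D0: mem[0x27..0x29] <- [dd 84 2b]
D1: mem[0x23..0x25] <- [1a 40 18]
D2: mem[0x14..0x16] <- [ba 07 4d]
D3: mem[0x0e..0x15] <- [2a fc c9 ad bd 1a 40 18]
query mem[0x15]=0x18, mem[0x1f]=0xfc, mem[0x11]=0xad

MEM[0x15,0x1f,0x11] = 18 fc ad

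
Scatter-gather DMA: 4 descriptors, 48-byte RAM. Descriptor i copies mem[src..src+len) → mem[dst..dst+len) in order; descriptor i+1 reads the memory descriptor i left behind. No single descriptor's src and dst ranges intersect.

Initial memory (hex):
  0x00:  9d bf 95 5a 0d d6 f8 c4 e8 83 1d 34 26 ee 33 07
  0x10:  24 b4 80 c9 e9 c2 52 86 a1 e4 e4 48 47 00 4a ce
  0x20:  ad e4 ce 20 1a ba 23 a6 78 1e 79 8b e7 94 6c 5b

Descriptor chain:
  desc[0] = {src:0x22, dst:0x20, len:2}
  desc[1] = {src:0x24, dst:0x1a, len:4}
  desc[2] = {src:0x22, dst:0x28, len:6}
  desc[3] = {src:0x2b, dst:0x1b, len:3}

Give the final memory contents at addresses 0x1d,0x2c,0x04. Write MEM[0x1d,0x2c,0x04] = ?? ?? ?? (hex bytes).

[0] 0x22->0x20 len=2 : ce 20
[1] 0x24->0x1a len=4 : 1a ba 23 a6
[2] 0x22->0x28 len=6 : ce 20 1a ba 23 a6
[3] 0x2b->0x1b len=3 : ba 23 a6
query mem[0x1d]=0xa6, mem[0x2c]=0x23, mem[0x04]=0x0d

MEM[0x1d,0x2c,0x04] = a6 23 0d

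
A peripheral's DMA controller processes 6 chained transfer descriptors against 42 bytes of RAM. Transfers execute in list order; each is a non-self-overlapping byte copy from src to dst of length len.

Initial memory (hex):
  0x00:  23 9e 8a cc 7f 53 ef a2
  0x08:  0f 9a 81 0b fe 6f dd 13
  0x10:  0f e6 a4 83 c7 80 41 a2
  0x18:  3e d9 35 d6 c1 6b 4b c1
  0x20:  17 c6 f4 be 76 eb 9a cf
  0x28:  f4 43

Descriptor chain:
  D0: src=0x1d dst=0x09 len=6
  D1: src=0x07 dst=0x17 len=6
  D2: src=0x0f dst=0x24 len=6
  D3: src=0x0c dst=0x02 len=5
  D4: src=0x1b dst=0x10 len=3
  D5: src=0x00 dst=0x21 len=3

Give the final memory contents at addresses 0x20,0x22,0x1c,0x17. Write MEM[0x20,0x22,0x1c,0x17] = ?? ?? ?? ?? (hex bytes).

MEM[0x20,0x22,0x1c,0x17] = 17 9e 17 a2

[0] 0x1d->0x09 len=6 : 6b 4b c1 17 c6 f4
[1] 0x07->0x17 len=6 : a2 0f 6b 4b c1 17
[2] 0x0f->0x24 len=6 : 13 0f e6 a4 83 c7
[3] 0x0c->0x02 len=5 : 17 c6 f4 13 0f
[4] 0x1b->0x10 len=3 : c1 17 6b
[5] 0x00->0x21 len=3 : 23 9e 17
query mem[0x20]=0x17, mem[0x22]=0x9e, mem[0x1c]=0x17, mem[0x17]=0xa2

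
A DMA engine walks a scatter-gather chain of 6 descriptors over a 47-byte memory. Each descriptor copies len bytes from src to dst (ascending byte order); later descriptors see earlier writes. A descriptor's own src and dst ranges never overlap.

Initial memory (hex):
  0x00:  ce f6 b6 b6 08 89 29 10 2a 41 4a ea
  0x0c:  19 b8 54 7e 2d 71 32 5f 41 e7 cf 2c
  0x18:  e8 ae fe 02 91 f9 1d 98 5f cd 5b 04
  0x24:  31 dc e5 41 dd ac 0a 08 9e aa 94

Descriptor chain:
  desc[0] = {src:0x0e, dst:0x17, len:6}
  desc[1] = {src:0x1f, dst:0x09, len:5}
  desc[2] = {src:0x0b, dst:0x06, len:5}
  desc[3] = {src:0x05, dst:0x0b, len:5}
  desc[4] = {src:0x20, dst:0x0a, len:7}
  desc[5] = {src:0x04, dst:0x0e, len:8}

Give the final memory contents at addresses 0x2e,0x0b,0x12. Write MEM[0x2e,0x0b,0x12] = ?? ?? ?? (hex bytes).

MEM[0x2e,0x0b,0x12] = 94 cd 04

  after D0: wrote 6B at 0x17 = 547e2d71325f
  after D1: wrote 5B at 0x09 = 985fcd5b04
  after D2: wrote 5B at 0x06 = cd5b04547e
  after D3: wrote 5B at 0x0b = 89cd5b0454
  after D4: wrote 7B at 0x0a = 5fcd5b0431dce5
  after D5: wrote 8B at 0x0e = 0889cd5b04545fcd
query mem[0x2e]=0x94, mem[0x0b]=0xcd, mem[0x12]=0x04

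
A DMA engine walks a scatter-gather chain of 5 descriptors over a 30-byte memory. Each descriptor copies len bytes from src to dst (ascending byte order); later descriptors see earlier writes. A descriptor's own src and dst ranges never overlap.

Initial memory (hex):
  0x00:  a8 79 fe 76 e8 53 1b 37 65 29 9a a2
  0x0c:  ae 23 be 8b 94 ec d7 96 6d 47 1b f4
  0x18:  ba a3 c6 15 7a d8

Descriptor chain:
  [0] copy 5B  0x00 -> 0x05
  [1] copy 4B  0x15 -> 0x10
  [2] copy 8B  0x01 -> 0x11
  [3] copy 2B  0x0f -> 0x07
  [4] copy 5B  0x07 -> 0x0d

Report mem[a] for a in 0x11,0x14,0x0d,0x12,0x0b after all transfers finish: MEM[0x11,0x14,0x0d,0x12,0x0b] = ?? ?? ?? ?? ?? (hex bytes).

MEM[0x11,0x14,0x0d,0x12,0x0b] = a2 e8 8b fe a2

[0] 0x00->0x05 len=5 : a8 79 fe 76 e8
[1] 0x15->0x10 len=4 : 47 1b f4 ba
[2] 0x01->0x11 len=8 : 79 fe 76 e8 a8 79 fe 76
[3] 0x0f->0x07 len=2 : 8b 47
[4] 0x07->0x0d len=5 : 8b 47 e8 9a a2
query mem[0x11]=0xa2, mem[0x14]=0xe8, mem[0x0d]=0x8b, mem[0x12]=0xfe, mem[0x0b]=0xa2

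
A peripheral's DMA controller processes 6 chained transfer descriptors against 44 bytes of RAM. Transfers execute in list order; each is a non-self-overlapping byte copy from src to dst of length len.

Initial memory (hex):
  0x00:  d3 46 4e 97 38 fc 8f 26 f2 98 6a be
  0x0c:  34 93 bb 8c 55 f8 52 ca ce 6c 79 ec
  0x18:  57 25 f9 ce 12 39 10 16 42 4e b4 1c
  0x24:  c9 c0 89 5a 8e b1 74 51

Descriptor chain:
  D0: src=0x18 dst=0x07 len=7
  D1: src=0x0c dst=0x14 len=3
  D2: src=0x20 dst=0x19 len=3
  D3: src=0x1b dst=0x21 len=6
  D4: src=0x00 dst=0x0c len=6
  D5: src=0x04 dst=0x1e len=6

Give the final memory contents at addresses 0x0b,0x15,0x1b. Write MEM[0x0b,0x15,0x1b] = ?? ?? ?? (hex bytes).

  after D0: wrote 7B at 0x07 = 5725f9ce123910
  after D1: wrote 3B at 0x14 = 3910bb
  after D2: wrote 3B at 0x19 = 424eb4
  after D3: wrote 6B at 0x21 = b41239101642
  after D4: wrote 6B at 0x0c = d3464e9738fc
  after D5: wrote 6B at 0x1e = 38fc8f5725f9
query mem[0x0b]=0x12, mem[0x15]=0x10, mem[0x1b]=0xb4

MEM[0x0b,0x15,0x1b] = 12 10 b4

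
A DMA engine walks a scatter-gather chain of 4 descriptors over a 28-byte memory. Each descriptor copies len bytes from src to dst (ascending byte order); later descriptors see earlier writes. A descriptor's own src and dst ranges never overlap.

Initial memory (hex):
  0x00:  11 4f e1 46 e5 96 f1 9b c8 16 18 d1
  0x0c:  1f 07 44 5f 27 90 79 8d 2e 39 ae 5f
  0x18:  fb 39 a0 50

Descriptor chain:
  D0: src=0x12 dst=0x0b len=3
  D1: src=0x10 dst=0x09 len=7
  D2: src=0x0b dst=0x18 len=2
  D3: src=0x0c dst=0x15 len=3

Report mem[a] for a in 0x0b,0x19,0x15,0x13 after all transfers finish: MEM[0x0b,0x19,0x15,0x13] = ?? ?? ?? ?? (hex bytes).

[0] 0x12->0x0b len=3 : 79 8d 2e
[1] 0x10->0x09 len=7 : 27 90 79 8d 2e 39 ae
[2] 0x0b->0x18 len=2 : 79 8d
[3] 0x0c->0x15 len=3 : 8d 2e 39
query mem[0x0b]=0x79, mem[0x19]=0x8d, mem[0x15]=0x8d, mem[0x13]=0x8d

MEM[0x0b,0x19,0x15,0x13] = 79 8d 8d 8d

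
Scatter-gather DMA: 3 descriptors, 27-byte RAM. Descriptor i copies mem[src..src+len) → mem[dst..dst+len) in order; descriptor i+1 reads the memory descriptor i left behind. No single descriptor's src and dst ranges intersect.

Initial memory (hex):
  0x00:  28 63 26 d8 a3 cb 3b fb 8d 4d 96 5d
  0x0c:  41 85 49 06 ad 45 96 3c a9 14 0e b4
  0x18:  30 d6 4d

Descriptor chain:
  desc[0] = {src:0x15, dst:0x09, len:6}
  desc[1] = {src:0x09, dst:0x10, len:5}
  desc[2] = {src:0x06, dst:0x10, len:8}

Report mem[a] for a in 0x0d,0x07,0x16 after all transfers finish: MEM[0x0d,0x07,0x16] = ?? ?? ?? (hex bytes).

[0] 0x15->0x09 len=6 : 14 0e b4 30 d6 4d
[1] 0x09->0x10 len=5 : 14 0e b4 30 d6
[2] 0x06->0x10 len=8 : 3b fb 8d 14 0e b4 30 d6
query mem[0x0d]=0xd6, mem[0x07]=0xfb, mem[0x16]=0x30

MEM[0x0d,0x07,0x16] = d6 fb 30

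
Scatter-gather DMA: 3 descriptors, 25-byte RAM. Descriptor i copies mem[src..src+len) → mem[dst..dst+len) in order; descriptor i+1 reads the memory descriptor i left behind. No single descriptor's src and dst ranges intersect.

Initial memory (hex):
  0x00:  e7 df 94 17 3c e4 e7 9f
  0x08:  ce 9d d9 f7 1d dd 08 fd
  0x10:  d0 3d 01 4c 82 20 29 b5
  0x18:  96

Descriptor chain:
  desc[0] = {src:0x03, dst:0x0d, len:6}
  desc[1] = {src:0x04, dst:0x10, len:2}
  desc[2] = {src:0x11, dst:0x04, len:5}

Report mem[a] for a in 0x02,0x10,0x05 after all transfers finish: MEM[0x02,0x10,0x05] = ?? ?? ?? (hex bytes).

MEM[0x02,0x10,0x05] = 94 3c ce

[0] 0x03->0x0d len=6 : 17 3c e4 e7 9f ce
[1] 0x04->0x10 len=2 : 3c e4
[2] 0x11->0x04 len=5 : e4 ce 4c 82 20
query mem[0x02]=0x94, mem[0x10]=0x3c, mem[0x05]=0xce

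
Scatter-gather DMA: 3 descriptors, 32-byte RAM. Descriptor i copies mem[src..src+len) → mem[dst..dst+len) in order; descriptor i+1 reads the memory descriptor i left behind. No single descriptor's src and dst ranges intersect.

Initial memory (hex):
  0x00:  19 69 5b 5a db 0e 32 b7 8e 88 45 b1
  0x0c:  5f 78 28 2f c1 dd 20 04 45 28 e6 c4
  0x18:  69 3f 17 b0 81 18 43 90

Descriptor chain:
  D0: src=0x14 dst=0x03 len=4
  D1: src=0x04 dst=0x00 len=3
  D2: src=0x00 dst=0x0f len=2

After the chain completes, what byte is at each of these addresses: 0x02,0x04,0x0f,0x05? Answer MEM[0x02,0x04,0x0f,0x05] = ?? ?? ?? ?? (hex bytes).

MEM[0x02,0x04,0x0f,0x05] = c4 28 28 e6

[0] 0x14->0x03 len=4 : 45 28 e6 c4
[1] 0x04->0x00 len=3 : 28 e6 c4
[2] 0x00->0x0f len=2 : 28 e6
query mem[0x02]=0xc4, mem[0x04]=0x28, mem[0x0f]=0x28, mem[0x05]=0xe6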